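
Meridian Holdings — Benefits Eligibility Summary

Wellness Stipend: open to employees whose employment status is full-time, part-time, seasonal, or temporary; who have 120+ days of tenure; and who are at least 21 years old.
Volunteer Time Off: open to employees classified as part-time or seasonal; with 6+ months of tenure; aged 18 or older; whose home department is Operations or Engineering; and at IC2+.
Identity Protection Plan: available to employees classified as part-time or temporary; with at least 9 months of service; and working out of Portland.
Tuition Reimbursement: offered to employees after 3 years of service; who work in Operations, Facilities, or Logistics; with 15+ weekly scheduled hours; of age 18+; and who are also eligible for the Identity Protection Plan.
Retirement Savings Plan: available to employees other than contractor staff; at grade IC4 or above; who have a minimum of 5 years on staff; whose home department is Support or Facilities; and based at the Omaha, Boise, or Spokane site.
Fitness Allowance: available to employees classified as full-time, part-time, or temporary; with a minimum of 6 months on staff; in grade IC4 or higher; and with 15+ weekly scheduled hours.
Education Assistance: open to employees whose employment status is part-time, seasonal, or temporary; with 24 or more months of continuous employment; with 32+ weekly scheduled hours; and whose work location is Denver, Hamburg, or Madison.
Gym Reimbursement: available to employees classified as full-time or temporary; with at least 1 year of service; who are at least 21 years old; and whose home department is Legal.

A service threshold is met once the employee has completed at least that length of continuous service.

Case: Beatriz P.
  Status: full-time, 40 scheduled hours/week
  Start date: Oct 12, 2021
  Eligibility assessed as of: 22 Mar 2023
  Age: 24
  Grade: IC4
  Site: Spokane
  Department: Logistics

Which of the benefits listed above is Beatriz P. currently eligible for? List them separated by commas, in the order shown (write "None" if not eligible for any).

Service from Oct 12, 2021 to 22 Mar 2023: 526 days.
Wellness Stipend — status full-time ✓; service 526 days ≥ 120 days ✓; age 24 ≥ 21 ✓ → eligible.
Volunteer Time Off — status full-time ✗ (requires part-time or seasonal) → not eligible.
Identity Protection Plan — status full-time ✗ (requires part-time or temporary) → not eligible.
Tuition Reimbursement — service 526 days < 3 years (≈1095 days) ✗ → not eligible.
Retirement Savings Plan — status full-time ✓ (not excluded); grade IC4 ≥ IC4 ✓; service 526 days < 5 years (≈1825 days) ✗ → not eligible.
Fitness Allowance — status full-time ✓; service 526 days ≥ 6 months (≈180 days) ✓; grade IC4 ≥ IC4 ✓; 40 hrs/wk ≥ 15 ✓ → eligible.
Education Assistance — status full-time ✗ (requires part-time, seasonal, or temporary) → not eligible.
Gym Reimbursement — status full-time ✓; service 526 days ≥ 1 year (≈365 days) ✓; age 24 ≥ 21 ✓; dept Logistics ✗ → not eligible.

Wellness Stipend, Fitness Allowance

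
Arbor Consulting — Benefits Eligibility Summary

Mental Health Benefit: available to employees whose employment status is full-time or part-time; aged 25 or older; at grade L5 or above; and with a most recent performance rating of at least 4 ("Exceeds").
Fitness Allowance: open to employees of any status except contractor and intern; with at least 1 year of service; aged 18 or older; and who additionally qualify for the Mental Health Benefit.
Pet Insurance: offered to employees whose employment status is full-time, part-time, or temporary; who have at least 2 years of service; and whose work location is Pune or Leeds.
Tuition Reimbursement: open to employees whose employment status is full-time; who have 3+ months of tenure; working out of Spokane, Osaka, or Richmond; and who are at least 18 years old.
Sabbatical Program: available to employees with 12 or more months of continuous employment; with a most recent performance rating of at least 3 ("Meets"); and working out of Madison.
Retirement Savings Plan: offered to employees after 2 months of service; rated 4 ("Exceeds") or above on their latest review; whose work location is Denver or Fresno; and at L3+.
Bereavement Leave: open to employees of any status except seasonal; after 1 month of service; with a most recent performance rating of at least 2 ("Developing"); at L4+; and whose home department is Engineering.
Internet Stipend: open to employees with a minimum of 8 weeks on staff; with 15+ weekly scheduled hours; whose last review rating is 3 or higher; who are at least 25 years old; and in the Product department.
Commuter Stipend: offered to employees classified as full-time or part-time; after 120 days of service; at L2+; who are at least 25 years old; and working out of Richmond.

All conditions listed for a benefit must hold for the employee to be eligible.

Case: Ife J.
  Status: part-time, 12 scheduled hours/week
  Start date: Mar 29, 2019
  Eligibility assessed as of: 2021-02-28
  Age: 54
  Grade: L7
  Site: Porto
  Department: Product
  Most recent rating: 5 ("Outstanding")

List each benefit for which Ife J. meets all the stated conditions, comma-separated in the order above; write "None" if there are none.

Service from Mar 29, 2019 to 2021-02-28: 702 days.
Mental Health Benefit — status part-time ✓; age 54 ≥ 25 ✓; grade L7 ≥ L5 ✓; rating 5 ≥ 4 ✓ → eligible.
Fitness Allowance — status part-time ✓ (not excluded); service 702 days ≥ 1 year (≈365 days) ✓; age 54 ≥ 18 ✓; eligible for Mental Health Benefit ✓ → eligible.
Pet Insurance — status part-time ✓; service 702 days < 2 years (≈730 days) ✗ → not eligible.
Tuition Reimbursement — status part-time ✗ (requires full-time) → not eligible.
Sabbatical Program — service 702 days ≥ 12 months (≈360 days) ✓; rating 5 ≥ 3 ✓; site Porto ✗ (not Madison) → not eligible.
Retirement Savings Plan — service 702 days ≥ 2 months (≈60 days) ✓; rating 5 ≥ 4 ✓; site Porto ✗ (not Denver or Fresno) → not eligible.
Bereavement Leave — status part-time ✓ (not excluded); service 702 days ≥ 1 month (≈30 days) ✓; rating 5 ≥ 2 ✓; grade L7 ≥ L4 ✓; dept Product ✗ → not eligible.
Internet Stipend — service 702 days ≥ 8 weeks (≈56 days) ✓; 12 hrs/wk < 15 ✗ → not eligible.
Commuter Stipend — status part-time ✓; service 702 days ≥ 120 days ✓; grade L7 ≥ L2 ✓; age 54 ≥ 25 ✓; site Porto ✗ (not Richmond) → not eligible.

Mental Health Benefit, Fitness Allowance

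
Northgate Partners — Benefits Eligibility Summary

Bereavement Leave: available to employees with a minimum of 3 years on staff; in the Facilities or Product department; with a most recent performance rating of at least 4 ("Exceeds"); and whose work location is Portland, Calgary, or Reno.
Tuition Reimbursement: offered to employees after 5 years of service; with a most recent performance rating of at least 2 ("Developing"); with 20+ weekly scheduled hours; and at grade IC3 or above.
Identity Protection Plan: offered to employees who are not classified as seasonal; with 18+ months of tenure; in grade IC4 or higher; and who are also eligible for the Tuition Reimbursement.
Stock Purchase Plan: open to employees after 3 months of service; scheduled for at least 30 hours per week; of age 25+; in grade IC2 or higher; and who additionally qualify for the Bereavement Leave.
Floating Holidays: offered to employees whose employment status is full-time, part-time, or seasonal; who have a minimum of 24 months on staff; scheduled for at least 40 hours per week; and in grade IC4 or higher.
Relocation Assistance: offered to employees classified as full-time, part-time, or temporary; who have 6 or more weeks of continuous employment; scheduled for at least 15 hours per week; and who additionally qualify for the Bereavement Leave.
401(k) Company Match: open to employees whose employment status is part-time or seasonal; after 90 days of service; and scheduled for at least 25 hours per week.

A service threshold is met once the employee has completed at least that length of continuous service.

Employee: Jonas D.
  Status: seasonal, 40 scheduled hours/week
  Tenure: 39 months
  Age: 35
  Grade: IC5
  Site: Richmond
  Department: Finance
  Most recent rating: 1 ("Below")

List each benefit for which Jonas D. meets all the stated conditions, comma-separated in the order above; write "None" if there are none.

Bereavement Leave — service 39 months ≥ 3 years (≈1095 days) ✓; dept Finance ✗ → not eligible.
Tuition Reimbursement — service 39 months < 5 years (≈1825 days) ✗ → not eligible.
Identity Protection Plan — status seasonal ✗ (excluded) → not eligible.
Stock Purchase Plan — service 39 months ≥ 3 months ✓; 40 hrs/wk ≥ 30 ✓; age 35 ≥ 25 ✓; grade IC5 ≥ IC2 ✓; not eligible for Bereavement Leave ✗ → not eligible.
Floating Holidays — status seasonal ✓; service 39 months ≥ 24 months ✓; 40 hrs/wk ≥ 40 ✓; grade IC5 ≥ IC4 ✓ → eligible.
Relocation Assistance — status seasonal ✗ (requires full-time, part-time, or temporary) → not eligible.
401(k) Company Match — status seasonal ✓; service 39 months ≥ 90 days ✓; 40 hrs/wk ≥ 25 ✓ → eligible.

Floating Holidays, 401(k) Company Match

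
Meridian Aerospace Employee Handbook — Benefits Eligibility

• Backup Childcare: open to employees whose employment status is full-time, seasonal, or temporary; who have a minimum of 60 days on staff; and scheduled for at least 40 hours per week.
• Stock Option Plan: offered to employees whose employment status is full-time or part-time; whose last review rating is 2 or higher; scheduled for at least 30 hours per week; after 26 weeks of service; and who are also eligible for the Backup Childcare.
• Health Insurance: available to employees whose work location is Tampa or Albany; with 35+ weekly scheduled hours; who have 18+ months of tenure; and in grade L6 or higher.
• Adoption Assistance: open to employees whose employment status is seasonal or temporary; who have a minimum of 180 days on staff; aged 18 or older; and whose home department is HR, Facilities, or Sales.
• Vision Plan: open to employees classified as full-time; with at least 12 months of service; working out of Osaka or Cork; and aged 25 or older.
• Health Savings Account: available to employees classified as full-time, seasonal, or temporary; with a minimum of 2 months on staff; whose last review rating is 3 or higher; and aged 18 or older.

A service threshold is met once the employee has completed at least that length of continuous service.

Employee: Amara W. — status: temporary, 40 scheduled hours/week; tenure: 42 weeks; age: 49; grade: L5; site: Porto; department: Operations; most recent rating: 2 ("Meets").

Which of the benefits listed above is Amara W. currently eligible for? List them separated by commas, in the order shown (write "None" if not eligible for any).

Backup Childcare — status temporary ✓; service 42 weeks ≥ 60 days ✓; 40 hrs/wk ≥ 40 ✓ → eligible.
Stock Option Plan — status temporary ✗ (requires full-time or part-time) → not eligible.
Health Insurance — site Porto ✗ (not Tampa or Albany) → not eligible.
Adoption Assistance — status temporary ✓; service 42 weeks ≥ 180 days ✓; age 49 ≥ 18 ✓; dept Operations ✗ → not eligible.
Vision Plan — status temporary ✗ (requires full-time) → not eligible.
Health Savings Account — status temporary ✓; service 42 weeks ≥ 2 months (≈60 days) ✓; rating 2 < 3 ✗ → not eligible.

Backup Childcare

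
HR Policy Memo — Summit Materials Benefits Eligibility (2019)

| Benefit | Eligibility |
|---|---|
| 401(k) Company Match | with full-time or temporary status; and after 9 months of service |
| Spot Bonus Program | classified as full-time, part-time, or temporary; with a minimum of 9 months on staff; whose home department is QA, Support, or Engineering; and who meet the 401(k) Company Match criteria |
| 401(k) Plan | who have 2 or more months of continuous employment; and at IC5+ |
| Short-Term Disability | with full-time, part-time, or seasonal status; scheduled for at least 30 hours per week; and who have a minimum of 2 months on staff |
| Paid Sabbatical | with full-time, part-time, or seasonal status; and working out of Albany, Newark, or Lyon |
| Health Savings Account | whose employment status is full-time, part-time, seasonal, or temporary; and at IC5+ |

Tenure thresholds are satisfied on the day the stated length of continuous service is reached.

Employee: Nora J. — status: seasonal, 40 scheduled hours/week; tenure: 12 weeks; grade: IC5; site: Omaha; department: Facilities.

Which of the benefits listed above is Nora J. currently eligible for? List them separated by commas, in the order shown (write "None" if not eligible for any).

401(k) Company Match — status seasonal ✗ (requires full-time or temporary) → not eligible.
Spot Bonus Program — status seasonal ✗ (requires full-time, part-time, or temporary) → not eligible.
401(k) Plan — service 12 weeks ≥ 2 months (≈60 days) ✓; grade IC5 ≥ IC5 ✓ → eligible.
Short-Term Disability — status seasonal ✓; 40 hrs/wk ≥ 30 ✓; service 12 weeks ≥ 2 months (≈60 days) ✓ → eligible.
Paid Sabbatical — status seasonal ✓; site Omaha ✗ (not Albany, Newark, or Lyon) → not eligible.
Health Savings Account — status seasonal ✓; grade IC5 ≥ IC5 ✓ → eligible.

401(k) Plan, Short-Term Disability, Health Savings Account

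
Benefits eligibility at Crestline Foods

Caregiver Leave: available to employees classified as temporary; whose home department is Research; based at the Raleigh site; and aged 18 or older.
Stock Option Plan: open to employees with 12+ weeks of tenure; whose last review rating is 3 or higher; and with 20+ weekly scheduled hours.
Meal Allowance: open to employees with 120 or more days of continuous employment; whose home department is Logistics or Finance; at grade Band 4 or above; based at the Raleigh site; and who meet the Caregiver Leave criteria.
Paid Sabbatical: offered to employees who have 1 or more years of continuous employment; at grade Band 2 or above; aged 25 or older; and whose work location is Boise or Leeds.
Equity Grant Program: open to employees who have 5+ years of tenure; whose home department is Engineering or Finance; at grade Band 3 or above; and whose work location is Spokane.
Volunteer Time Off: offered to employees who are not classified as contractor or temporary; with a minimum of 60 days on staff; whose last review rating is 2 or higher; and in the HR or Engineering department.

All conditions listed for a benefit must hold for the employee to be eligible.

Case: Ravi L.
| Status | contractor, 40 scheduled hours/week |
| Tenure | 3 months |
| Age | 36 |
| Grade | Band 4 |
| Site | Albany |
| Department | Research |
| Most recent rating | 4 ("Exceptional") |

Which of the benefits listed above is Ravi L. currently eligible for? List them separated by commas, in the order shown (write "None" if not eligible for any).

Stock Option Plan

Caregiver Leave — status contractor ✗ (requires temporary) → not eligible.
Stock Option Plan — service 3 months ≥ 12 weeks (≈84 days) ✓; rating 4 ≥ 3 ✓; 40 hrs/wk ≥ 20 ✓ → eligible.
Meal Allowance — service 3 months < 120 days ✗ → not eligible.
Paid Sabbatical — service 3 months < 1 year (≈365 days) ✗ → not eligible.
Equity Grant Program — service 3 months < 5 years (≈1825 days) ✗ → not eligible.
Volunteer Time Off — status contractor ✗ (excluded) → not eligible.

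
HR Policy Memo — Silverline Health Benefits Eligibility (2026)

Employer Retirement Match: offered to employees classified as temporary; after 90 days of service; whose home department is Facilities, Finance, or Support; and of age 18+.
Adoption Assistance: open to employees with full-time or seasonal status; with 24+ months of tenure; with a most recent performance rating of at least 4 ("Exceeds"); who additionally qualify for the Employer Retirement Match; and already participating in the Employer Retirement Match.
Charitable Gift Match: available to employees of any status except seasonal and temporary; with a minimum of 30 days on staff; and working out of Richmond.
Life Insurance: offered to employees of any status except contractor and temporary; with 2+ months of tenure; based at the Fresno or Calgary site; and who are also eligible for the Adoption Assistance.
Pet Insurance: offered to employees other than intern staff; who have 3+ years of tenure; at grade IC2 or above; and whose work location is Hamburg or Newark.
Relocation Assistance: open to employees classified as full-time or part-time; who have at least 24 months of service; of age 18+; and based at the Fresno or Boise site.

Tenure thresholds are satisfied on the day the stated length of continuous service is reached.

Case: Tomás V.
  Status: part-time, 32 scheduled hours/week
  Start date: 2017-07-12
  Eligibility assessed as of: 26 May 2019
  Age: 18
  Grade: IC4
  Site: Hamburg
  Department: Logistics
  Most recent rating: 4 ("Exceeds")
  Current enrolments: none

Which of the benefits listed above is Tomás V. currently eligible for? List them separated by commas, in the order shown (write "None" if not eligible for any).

None

Service from 2017-07-12 to 26 May 2019: 683 days.
Employer Retirement Match — status part-time ✗ (requires temporary) → not eligible.
Adoption Assistance — status part-time ✗ (requires full-time or seasonal) → not eligible.
Charitable Gift Match — status part-time ✓ (not excluded); service 683 days ≥ 30 days ✓; site Hamburg ✗ (not Richmond) → not eligible.
Life Insurance — status part-time ✓ (not excluded); service 683 days ≥ 2 months (≈60 days) ✓; site Hamburg ✗ (not Fresno or Calgary) → not eligible.
Pet Insurance — status part-time ✓ (not excluded); service 683 days < 3 years (≈1095 days) ✗ → not eligible.
Relocation Assistance — status part-time ✓; service 683 days < 24 months (≈720 days) ✗ → not eligible.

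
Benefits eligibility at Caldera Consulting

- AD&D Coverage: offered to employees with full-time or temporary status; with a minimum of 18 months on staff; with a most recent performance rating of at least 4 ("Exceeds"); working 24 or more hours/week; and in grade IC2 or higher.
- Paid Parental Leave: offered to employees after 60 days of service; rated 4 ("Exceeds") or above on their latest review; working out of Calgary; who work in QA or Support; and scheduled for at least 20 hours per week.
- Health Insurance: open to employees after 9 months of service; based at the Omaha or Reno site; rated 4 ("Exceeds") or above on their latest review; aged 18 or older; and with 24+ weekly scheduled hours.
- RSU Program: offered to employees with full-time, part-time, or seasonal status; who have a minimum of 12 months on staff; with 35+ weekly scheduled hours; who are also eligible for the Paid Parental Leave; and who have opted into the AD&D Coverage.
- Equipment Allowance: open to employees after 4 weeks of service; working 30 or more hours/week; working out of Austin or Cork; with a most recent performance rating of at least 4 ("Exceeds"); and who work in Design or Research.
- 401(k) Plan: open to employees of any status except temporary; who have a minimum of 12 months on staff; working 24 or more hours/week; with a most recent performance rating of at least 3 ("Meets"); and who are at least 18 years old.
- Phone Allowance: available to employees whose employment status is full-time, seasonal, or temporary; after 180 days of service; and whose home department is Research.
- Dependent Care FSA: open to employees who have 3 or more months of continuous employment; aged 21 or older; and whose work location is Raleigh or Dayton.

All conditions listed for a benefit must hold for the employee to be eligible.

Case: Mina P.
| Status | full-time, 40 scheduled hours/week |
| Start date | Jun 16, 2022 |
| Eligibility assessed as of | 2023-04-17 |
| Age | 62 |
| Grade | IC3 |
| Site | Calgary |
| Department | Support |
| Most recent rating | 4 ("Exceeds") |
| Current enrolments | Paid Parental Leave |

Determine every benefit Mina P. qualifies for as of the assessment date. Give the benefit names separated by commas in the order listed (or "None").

Paid Parental Leave

Service from Jun 16, 2022 to 2023-04-17: 305 days.
AD&D Coverage — status full-time ✓; service 305 days < 18 months (≈540 days) ✗ → not eligible.
Paid Parental Leave — service 305 days ≥ 60 days ✓; rating 4 ≥ 4 ✓; site Calgary ✓; dept Support ✓; 40 hrs/wk ≥ 20 ✓ → eligible.
Health Insurance — service 305 days ≥ 9 months (≈270 days) ✓; site Calgary ✗ (not Omaha or Reno) → not eligible.
RSU Program — status full-time ✓; service 305 days < 12 months (≈360 days) ✗ → not eligible.
Equipment Allowance — service 305 days ≥ 4 weeks (≈28 days) ✓; 40 hrs/wk ≥ 30 ✓; site Calgary ✗ (not Austin or Cork) → not eligible.
401(k) Plan — status full-time ✓ (not excluded); service 305 days < 12 months (≈360 days) ✗ → not eligible.
Phone Allowance — status full-time ✓; service 305 days ≥ 180 days ✓; dept Support ✗ → not eligible.
Dependent Care FSA — service 305 days ≥ 3 months (≈90 days) ✓; age 62 ≥ 21 ✓; site Calgary ✗ (not Raleigh or Dayton) → not eligible.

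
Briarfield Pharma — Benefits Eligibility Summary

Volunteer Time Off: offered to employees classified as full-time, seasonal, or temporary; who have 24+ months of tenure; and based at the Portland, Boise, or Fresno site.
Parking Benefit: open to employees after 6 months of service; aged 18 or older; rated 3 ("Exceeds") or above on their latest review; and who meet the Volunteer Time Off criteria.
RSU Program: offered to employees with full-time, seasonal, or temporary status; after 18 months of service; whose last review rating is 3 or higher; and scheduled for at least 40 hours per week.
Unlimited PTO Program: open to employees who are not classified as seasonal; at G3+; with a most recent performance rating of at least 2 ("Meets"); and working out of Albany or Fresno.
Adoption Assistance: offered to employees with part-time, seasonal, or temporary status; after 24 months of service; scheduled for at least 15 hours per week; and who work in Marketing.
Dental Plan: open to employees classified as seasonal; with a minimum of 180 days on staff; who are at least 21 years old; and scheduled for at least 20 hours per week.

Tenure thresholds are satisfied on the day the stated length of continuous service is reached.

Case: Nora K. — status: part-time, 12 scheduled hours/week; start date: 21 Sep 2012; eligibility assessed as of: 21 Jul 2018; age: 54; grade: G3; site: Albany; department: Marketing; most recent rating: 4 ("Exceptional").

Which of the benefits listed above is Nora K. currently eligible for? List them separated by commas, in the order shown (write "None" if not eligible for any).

Unlimited PTO Program

Service from 21 Sep 2012 to 21 Jul 2018: 2129 days.
Volunteer Time Off — status part-time ✗ (requires full-time, seasonal, or temporary) → not eligible.
Parking Benefit — service 2129 days ≥ 6 months (≈180 days) ✓; age 54 ≥ 18 ✓; rating 4 ≥ 3 ✓; not eligible for Volunteer Time Off ✗ → not eligible.
RSU Program — status part-time ✗ (requires full-time, seasonal, or temporary) → not eligible.
Unlimited PTO Program — status part-time ✓ (not excluded); grade G3 ≥ G3 ✓; rating 4 ≥ 2 ✓; site Albany ✓ → eligible.
Adoption Assistance — status part-time ✓; service 2129 days ≥ 24 months (≈720 days) ✓; 12 hrs/wk < 15 ✗ → not eligible.
Dental Plan — status part-time ✗ (requires seasonal) → not eligible.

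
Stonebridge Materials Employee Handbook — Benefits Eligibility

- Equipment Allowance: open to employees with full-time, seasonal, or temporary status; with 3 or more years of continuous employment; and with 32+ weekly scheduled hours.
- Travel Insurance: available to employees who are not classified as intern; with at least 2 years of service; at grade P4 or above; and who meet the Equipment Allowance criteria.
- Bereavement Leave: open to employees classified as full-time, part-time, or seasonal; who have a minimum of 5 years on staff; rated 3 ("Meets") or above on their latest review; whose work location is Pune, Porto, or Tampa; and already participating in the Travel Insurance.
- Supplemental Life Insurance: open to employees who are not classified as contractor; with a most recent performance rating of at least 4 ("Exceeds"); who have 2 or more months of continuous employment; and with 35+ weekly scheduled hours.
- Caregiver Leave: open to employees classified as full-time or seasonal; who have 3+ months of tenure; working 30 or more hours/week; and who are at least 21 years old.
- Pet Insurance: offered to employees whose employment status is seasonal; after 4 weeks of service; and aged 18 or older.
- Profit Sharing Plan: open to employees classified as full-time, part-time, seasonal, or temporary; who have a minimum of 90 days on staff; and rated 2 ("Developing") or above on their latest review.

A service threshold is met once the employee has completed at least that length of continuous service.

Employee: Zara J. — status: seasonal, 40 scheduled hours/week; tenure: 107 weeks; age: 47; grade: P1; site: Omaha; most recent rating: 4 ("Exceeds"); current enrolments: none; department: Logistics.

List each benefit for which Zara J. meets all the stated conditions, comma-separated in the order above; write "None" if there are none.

Equipment Allowance — status seasonal ✓; service 107 weeks < 3 years (≈1095 days) ✗ → not eligible.
Travel Insurance — status seasonal ✓ (not excluded); service 107 weeks ≥ 2 years (≈730 days) ✓; grade P1 < P4 ✗ → not eligible.
Bereavement Leave — status seasonal ✓; service 107 weeks < 5 years (≈1825 days) ✗ → not eligible.
Supplemental Life Insurance — status seasonal ✓ (not excluded); rating 4 ≥ 4 ✓; service 107 weeks ≥ 2 months (≈60 days) ✓; 40 hrs/wk ≥ 35 ✓ → eligible.
Caregiver Leave — status seasonal ✓; service 107 weeks ≥ 3 months (≈90 days) ✓; 40 hrs/wk ≥ 30 ✓; age 47 ≥ 21 ✓ → eligible.
Pet Insurance — status seasonal ✓; service 107 weeks ≥ 4 weeks ✓; age 47 ≥ 18 ✓ → eligible.
Profit Sharing Plan — status seasonal ✓; service 107 weeks ≥ 90 days ✓; rating 4 ≥ 2 ✓ → eligible.

Supplemental Life Insurance, Caregiver Leave, Pet Insurance, Profit Sharing Plan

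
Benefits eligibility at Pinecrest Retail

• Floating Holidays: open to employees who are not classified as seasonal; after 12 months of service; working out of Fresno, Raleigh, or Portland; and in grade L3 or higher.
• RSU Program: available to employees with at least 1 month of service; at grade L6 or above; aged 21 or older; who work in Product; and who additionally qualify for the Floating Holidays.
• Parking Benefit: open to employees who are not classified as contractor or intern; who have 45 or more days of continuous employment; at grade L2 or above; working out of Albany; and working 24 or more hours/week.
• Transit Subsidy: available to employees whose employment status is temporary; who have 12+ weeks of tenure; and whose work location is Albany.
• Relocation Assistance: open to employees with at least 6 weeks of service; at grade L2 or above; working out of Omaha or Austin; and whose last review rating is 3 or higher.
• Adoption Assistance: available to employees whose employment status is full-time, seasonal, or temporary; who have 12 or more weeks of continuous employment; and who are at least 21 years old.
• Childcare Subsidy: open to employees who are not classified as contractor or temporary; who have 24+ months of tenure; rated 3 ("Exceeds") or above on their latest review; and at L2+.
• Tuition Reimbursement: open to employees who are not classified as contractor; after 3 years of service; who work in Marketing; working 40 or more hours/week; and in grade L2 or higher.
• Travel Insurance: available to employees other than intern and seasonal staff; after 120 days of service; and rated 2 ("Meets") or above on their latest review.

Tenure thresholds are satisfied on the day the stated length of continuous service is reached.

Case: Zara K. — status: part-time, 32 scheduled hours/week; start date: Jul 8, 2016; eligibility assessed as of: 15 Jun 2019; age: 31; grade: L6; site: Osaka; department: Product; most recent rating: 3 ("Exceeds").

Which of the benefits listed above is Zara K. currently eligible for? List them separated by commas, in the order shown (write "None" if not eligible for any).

Service from Jul 8, 2016 to 15 Jun 2019: 1072 days.
Floating Holidays — status part-time ✓ (not excluded); service 1072 days ≥ 12 months (≈360 days) ✓; site Osaka ✗ (not Fresno, Raleigh, or Portland) → not eligible.
RSU Program — service 1072 days ≥ 1 month (≈30 days) ✓; grade L6 ≥ L6 ✓; age 31 ≥ 21 ✓; dept Product ✓; not eligible for Floating Holidays ✗ → not eligible.
Parking Benefit — status part-time ✓ (not excluded); service 1072 days ≥ 45 days ✓; grade L6 ≥ L2 ✓; site Osaka ✗ (not Albany) → not eligible.
Transit Subsidy — status part-time ✗ (requires temporary) → not eligible.
Relocation Assistance — service 1072 days ≥ 6 weeks (≈42 days) ✓; grade L6 ≥ L2 ✓; site Osaka ✗ (not Omaha or Austin) → not eligible.
Adoption Assistance — status part-time ✗ (requires full-time, seasonal, or temporary) → not eligible.
Childcare Subsidy — status part-time ✓ (not excluded); service 1072 days ≥ 24 months (≈720 days) ✓; rating 3 ≥ 3 ✓; grade L6 ≥ L2 ✓ → eligible.
Tuition Reimbursement — status part-time ✓ (not excluded); service 1072 days < 3 years (≈1095 days) ✗ → not eligible.
Travel Insurance — status part-time ✓ (not excluded); service 1072 days ≥ 120 days ✓; rating 3 ≥ 2 ✓ → eligible.

Childcare Subsidy, Travel Insurance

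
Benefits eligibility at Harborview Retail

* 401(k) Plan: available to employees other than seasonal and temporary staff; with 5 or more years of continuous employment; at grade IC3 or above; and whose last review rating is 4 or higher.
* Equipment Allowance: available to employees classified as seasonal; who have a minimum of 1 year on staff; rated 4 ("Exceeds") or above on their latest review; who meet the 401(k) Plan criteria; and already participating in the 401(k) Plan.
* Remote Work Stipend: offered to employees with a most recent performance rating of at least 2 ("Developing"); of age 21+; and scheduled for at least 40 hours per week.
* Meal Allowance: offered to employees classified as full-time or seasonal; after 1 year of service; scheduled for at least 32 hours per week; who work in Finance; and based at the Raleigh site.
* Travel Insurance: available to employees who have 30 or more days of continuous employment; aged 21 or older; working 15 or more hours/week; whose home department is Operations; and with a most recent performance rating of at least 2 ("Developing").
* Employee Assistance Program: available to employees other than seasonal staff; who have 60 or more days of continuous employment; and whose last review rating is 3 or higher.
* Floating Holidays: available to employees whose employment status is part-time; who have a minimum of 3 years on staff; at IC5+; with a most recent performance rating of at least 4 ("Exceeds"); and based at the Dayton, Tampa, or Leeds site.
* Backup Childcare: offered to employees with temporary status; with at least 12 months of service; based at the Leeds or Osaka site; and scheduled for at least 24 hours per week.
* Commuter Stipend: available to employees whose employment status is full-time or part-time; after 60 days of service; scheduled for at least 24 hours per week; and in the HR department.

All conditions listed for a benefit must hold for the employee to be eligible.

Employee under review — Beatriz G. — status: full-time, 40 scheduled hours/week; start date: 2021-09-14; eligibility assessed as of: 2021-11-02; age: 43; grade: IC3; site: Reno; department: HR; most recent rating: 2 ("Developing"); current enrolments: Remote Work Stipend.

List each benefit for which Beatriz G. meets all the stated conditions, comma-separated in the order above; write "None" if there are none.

Service from 2021-09-14 to 2021-11-02: 49 days.
401(k) Plan — status full-time ✓ (not excluded); service 49 days < 5 years (≈1825 days) ✗ → not eligible.
Equipment Allowance — status full-time ✗ (requires seasonal) → not eligible.
Remote Work Stipend — rating 2 ≥ 2 ✓; age 43 ≥ 21 ✓; 40 hrs/wk ≥ 40 ✓ → eligible.
Meal Allowance — status full-time ✓; service 49 days < 1 year (≈365 days) ✗ → not eligible.
Travel Insurance — service 49 days ≥ 30 days ✓; age 43 ≥ 21 ✓; 40 hrs/wk ≥ 15 ✓; dept HR ✗ → not eligible.
Employee Assistance Program — status full-time ✓ (not excluded); service 49 days < 60 days ✗ → not eligible.
Floating Holidays — status full-time ✗ (requires part-time) → not eligible.
Backup Childcare — status full-time ✗ (requires temporary) → not eligible.
Commuter Stipend — status full-time ✓; service 49 days < 60 days ✗ → not eligible.

Remote Work Stipend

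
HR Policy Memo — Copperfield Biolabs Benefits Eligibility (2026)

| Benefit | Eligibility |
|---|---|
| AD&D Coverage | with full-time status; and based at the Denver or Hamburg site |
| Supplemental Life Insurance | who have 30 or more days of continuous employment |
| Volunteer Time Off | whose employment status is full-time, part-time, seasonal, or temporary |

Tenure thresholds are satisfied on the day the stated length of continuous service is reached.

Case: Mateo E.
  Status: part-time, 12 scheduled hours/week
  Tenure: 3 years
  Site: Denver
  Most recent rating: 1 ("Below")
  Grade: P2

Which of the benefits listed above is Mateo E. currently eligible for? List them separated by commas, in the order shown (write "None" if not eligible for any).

AD&D Coverage — status part-time ✗ (requires full-time) → not eligible.
Supplemental Life Insurance — service 3 years ≥ 30 days ✓ → eligible.
Volunteer Time Off — status part-time ✓ → eligible.

Supplemental Life Insurance, Volunteer Time Off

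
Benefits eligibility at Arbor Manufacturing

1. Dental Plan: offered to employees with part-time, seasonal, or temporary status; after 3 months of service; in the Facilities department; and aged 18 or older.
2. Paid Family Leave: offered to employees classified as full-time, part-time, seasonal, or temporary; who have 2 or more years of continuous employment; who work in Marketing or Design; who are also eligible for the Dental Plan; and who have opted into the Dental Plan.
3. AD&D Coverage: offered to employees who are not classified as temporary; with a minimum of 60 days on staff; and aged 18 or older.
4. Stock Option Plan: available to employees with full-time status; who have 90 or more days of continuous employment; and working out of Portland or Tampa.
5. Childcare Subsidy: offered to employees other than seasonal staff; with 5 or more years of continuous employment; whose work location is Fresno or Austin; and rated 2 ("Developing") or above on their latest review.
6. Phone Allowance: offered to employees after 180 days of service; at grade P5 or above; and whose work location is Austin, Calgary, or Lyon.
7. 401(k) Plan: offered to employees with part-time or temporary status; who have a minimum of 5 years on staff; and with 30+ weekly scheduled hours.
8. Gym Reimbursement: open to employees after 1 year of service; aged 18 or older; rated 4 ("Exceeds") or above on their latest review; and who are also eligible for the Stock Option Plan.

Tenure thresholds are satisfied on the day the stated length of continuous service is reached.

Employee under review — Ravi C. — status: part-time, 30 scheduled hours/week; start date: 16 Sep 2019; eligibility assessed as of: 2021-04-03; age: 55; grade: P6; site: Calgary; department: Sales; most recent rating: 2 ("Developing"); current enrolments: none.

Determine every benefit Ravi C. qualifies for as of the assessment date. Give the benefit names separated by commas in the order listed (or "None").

AD&D Coverage, Phone Allowance

Service from 16 Sep 2019 to 2021-04-03: 565 days.
Dental Plan — status part-time ✓; service 565 days ≥ 3 months (≈90 days) ✓; dept Sales ✗ → not eligible.
Paid Family Leave — status part-time ✓; service 565 days < 2 years (≈730 days) ✗ → not eligible.
AD&D Coverage — status part-time ✓ (not excluded); service 565 days ≥ 60 days ✓; age 55 ≥ 18 ✓ → eligible.
Stock Option Plan — status part-time ✗ (requires full-time) → not eligible.
Childcare Subsidy — status part-time ✓ (not excluded); service 565 days < 5 years (≈1825 days) ✗ → not eligible.
Phone Allowance — service 565 days ≥ 180 days ✓; grade P6 ≥ P5 ✓; site Calgary ✓ → eligible.
401(k) Plan — status part-time ✓; service 565 days < 5 years (≈1825 days) ✗ → not eligible.
Gym Reimbursement — service 565 days ≥ 1 year (≈365 days) ✓; age 55 ≥ 18 ✓; rating 2 < 4 ✗ → not eligible.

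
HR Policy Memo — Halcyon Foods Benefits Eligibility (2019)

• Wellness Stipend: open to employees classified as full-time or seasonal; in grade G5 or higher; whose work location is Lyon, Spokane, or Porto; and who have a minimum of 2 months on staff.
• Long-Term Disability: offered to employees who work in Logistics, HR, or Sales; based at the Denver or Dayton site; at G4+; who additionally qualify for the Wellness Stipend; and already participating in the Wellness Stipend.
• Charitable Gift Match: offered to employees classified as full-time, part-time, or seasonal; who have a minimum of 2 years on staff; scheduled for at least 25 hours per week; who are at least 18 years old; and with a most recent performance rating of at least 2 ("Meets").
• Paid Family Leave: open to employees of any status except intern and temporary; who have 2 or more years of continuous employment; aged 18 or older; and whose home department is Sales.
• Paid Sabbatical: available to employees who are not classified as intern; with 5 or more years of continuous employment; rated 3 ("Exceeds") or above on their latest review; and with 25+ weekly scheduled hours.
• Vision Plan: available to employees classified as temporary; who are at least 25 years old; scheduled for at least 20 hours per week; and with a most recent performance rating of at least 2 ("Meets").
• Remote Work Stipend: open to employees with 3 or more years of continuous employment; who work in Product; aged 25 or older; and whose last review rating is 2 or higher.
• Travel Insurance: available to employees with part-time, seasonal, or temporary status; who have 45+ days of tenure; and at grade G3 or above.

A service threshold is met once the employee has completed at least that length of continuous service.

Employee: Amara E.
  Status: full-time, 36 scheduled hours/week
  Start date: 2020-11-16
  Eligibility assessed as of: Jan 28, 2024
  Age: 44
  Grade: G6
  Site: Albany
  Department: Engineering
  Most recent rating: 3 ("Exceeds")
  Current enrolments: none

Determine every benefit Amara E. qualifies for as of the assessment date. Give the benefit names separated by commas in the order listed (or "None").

Service from 2020-11-16 to Jan 28, 2024: 1168 days.
Wellness Stipend — status full-time ✓; grade G6 ≥ G5 ✓; site Albany ✗ (not Lyon, Spokane, or Porto) → not eligible.
Long-Term Disability — dept Engineering ✗ → not eligible.
Charitable Gift Match — status full-time ✓; service 1168 days ≥ 2 years (≈730 days) ✓; 36 hrs/wk ≥ 25 ✓; age 44 ≥ 18 ✓; rating 3 ≥ 2 ✓ → eligible.
Paid Family Leave — status full-time ✓ (not excluded); service 1168 days ≥ 2 years (≈730 days) ✓; age 44 ≥ 18 ✓; dept Engineering ✗ → not eligible.
Paid Sabbatical — status full-time ✓ (not excluded); service 1168 days < 5 years (≈1825 days) ✗ → not eligible.
Vision Plan — status full-time ✗ (requires temporary) → not eligible.
Remote Work Stipend — service 1168 days ≥ 3 years (≈1095 days) ✓; dept Engineering ✗ → not eligible.
Travel Insurance — status full-time ✗ (requires part-time, seasonal, or temporary) → not eligible.

Charitable Gift Match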